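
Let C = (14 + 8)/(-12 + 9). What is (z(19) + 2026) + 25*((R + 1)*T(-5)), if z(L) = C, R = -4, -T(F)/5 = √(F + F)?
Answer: 6056/3 + 375*I*√10 ≈ 2018.7 + 1185.9*I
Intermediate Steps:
T(F) = -5*√2*√F (T(F) = -5*√(F + F) = -5*√2*√F)
C = -22/3 (C = 22/(-3) = 22*(-⅓) = -22/3 ≈ -7.3333)
z(L) = -22/3
(z(19) + 2026) + 25*((R + 1)*T(-5)) = (-22/3 + 2026) + 25*((-4 + 1)*(-5*√2*√(-5))) = 6056/3 + 25*(-(-15)*√2*I*√5) = 6056/3 + 25*(-(-15)*I*√10) = 6056/3 + 25*(15*I*√10) = 6056/3 + 375*I*√10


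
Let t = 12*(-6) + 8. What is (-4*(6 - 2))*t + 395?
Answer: 1419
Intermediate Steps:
t = -64 (t = -72 + 8 = -64)
(-4*(6 - 2))*t + 395 = -4*(6 - 2)*(-64) + 395 = -4*4*(-64) + 395 = -16*(-64) + 395 = 1024 + 395 = 1419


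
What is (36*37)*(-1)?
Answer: -1332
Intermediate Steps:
(36*37)*(-1) = 1332*(-1) = -1332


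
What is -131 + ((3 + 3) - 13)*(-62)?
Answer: 303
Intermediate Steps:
-131 + ((3 + 3) - 13)*(-62) = -131 + (6 - 13)*(-62) = -131 - 7*(-62) = -131 + 434 = 303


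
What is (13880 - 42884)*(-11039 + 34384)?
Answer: -677098380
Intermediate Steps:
(13880 - 42884)*(-11039 + 34384) = -29004*23345 = -677098380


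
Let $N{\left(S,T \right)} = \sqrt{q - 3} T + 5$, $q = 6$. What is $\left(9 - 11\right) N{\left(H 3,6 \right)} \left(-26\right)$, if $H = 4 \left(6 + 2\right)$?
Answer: $260 + 312 \sqrt{3} \approx 800.4$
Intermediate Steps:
$H = 32$ ($H = 4 \cdot 8 = 32$)
$N{\left(S,T \right)} = 5 + T \sqrt{3}$ ($N{\left(S,T \right)} = \sqrt{6 - 3} T + 5 = \sqrt{3} T + 5 = T \sqrt{3} + 5 = 5 + T \sqrt{3}$)
$\left(9 - 11\right) N{\left(H 3,6 \right)} \left(-26\right) = \left(9 - 11\right) \left(5 + 6 \sqrt{3}\right) \left(-26\right) = - 2 \left(5 + 6 \sqrt{3}\right) \left(-26\right) = \left(-10 - 12 \sqrt{3}\right) \left(-26\right) = 260 + 312 \sqrt{3}$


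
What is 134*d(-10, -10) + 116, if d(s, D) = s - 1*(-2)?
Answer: -956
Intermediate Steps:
d(s, D) = 2 + s (d(s, D) = s + 2 = 2 + s)
134*d(-10, -10) + 116 = 134*(2 - 10) + 116 = 134*(-8) + 116 = -1072 + 116 = -956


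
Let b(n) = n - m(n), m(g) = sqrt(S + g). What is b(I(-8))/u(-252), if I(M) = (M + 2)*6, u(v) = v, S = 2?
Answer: 1/7 + I*sqrt(34)/252 ≈ 0.14286 + 0.023139*I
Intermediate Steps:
m(g) = sqrt(2 + g)
I(M) = 12 + 6*M (I(M) = (2 + M)*6 = 12 + 6*M)
b(n) = n - sqrt(2 + n)
b(I(-8))/u(-252) = ((12 + 6*(-8)) - sqrt(2 + (12 + 6*(-8))))/(-252) = ((12 - 48) - sqrt(2 + (12 - 48)))*(-1/252) = (-36 - sqrt(2 - 36))*(-1/252) = (-36 - sqrt(-34))*(-1/252) = (-36 - I*sqrt(34))*(-1/252) = 1/7 + I*sqrt(34)/252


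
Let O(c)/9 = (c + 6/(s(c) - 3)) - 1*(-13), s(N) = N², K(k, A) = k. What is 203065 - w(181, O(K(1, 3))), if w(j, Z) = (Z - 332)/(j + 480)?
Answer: 134226198/661 ≈ 2.0307e+5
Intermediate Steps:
O(c) = 117 + 9*c + 54/(-3 + c²) (O(c) = 9*((c + 6/(c² - 3)) - 1*(-13)) = 9*((c + 6/(-3 + c²)) + 13) = 9*(13 + c + 6/(-3 + c²)) = 117 + 9*c + 54/(-3 + c²))
w(j, Z) = (-332 + Z)/(480 + j)
203065 - w(181, O(K(1, 3))) = 203065 - (-332 + 9*(-33 + 1³ - 3*1 + 13*1²)/(-3 + 1²))/(480 + 181) = 203065 - (-332 + 9*(-33 + 1 - 3 + 13*1)/(-3 + 1))/661 = 203065 - (-332 + 9*(-33 + 1 - 3 + 13)/(-2))/661 = 203065 - (-332 + 9*(-½)*(-22))/661 = 203065 - (-332 + 99)/661 = 203065 - (-233)/661 = 203065 - 1*(-233/661) = 203065 + 233/661 = 134226198/661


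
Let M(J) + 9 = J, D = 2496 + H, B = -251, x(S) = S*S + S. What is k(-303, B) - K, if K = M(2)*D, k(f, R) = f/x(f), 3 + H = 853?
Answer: 7073443/302 ≈ 23422.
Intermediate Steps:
H = 850 (H = -3 + 853 = 850)
x(S) = S + S² (x(S) = S² + S = S + S²)
D = 3346 (D = 2496 + 850 = 3346)
M(J) = -9 + J
k(f, R) = 1/(1 + f) (k(f, R) = f/((f*(1 + f))) = f*(1/(f*(1 + f))) = 1/(1 + f))
K = -23422 (K = (-9 + 2)*3346 = -7*3346 = -23422)
k(-303, B) - K = 1/(1 - 303) - 1*(-23422) = 1/(-302) + 23422 = -1/302 + 23422 = 7073443/302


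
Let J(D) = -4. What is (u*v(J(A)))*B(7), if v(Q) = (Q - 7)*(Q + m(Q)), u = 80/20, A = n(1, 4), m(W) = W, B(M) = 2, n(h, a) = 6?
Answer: 704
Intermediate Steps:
A = 6
u = 4 (u = 80*(1/20) = 4)
v(Q) = 2*Q*(-7 + Q) (v(Q) = (Q - 7)*(Q + Q) = (-7 + Q)*(2*Q) = 2*Q*(-7 + Q))
(u*v(J(A)))*B(7) = (4*(2*(-4)*(-7 - 4)))*2 = (4*(2*(-4)*(-11)))*2 = (4*88)*2 = 352*2 = 704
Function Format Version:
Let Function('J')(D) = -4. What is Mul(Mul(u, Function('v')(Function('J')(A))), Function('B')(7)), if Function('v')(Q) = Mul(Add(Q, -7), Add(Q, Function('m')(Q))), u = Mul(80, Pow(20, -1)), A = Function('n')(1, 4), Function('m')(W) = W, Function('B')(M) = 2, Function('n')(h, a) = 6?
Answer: 704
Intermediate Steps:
A = 6
u = 4 (u = Mul(80, Rational(1, 20)) = 4)
Function('v')(Q) = Mul(2, Q, Add(-7, Q)) (Function('v')(Q) = Mul(Add(Q, -7), Add(Q, Q)) = Mul(Add(-7, Q), Mul(2, Q)) = Mul(2, Q, Add(-7, Q)))
Mul(Mul(u, Function('v')(Function('J')(A))), Function('B')(7)) = Mul(Mul(4, Mul(2, -4, Add(-7, -4))), 2) = Mul(Mul(4, Mul(2, -4, -11)), 2) = Mul(Mul(4, 88), 2) = Mul(352, 2) = 704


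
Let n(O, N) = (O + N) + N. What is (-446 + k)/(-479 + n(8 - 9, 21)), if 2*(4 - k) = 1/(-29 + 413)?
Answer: 339457/336384 ≈ 1.0091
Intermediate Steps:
k = 3071/768 (k = 4 - 1/(2*(-29 + 413)) = 4 - 1/2/384 = 4 - 1/2*1/384 = 4 - 1/768 = 3071/768 ≈ 3.9987)
n(O, N) = O + 2*N (n(O, N) = (N + O) + N = O + 2*N)
(-446 + k)/(-479 + n(8 - 9, 21)) = (-446 + 3071/768)/(-479 + ((8 - 9) + 2*21)) = -339457/(768*(-479 + (-1 + 42))) = -339457/(768*(-479 + 41)) = -339457/768/(-438) = -339457/768*(-1/438) = 339457/336384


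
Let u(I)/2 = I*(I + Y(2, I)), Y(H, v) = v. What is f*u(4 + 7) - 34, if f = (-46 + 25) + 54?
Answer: 15938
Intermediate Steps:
u(I) = 4*I² (u(I) = 2*(I*(I + I)) = 2*(I*(2*I)) = 2*(2*I²) = 4*I²)
f = 33 (f = -21 + 54 = 33)
f*u(4 + 7) - 34 = 33*(4*(4 + 7)²) - 34 = 33*(4*11²) - 34 = 33*(4*121) - 34 = 33*484 - 34 = 15972 - 34 = 15938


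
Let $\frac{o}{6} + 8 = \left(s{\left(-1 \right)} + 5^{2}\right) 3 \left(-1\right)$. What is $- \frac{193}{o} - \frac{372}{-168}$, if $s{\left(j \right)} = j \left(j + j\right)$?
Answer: $\frac{4814}{1869} \approx 2.5757$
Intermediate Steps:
$s{\left(j \right)} = 2 j^{2}$ ($s{\left(j \right)} = j 2 j = 2 j^{2}$)
$o = -534$ ($o = -48 + 6 \left(2 \left(-1\right)^{2} + 5^{2}\right) 3 \left(-1\right) = -48 + 6 \left(2 \cdot 1 + 25\right) 3 \left(-1\right) = -48 + 6 \left(2 + 25\right) 3 \left(-1\right) = -48 + 6 \cdot 27 \cdot 3 \left(-1\right) = -48 + 6 \cdot 81 \left(-1\right) = -48 + 6 \left(-81\right) = -48 - 486 = -534$)
$- \frac{193}{o} - \frac{372}{-168} = - \frac{193}{-534} - \frac{372}{-168} = \left(-193\right) \left(- \frac{1}{534}\right) - - \frac{31}{14} = \frac{193}{534} + \frac{31}{14} = \frac{4814}{1869}$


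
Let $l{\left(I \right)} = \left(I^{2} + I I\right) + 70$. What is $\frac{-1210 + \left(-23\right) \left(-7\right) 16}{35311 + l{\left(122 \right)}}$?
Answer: $\frac{1366}{65149} \approx 0.020967$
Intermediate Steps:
$l{\left(I \right)} = 70 + 2 I^{2}$ ($l{\left(I \right)} = \left(I^{2} + I^{2}\right) + 70 = 2 I^{2} + 70 = 70 + 2 I^{2}$)
$\frac{-1210 + \left(-23\right) \left(-7\right) 16}{35311 + l{\left(122 \right)}} = \frac{-1210 + \left(-23\right) \left(-7\right) 16}{35311 + \left(70 + 2 \cdot 122^{2}\right)} = \frac{-1210 + 161 \cdot 16}{35311 + \left(70 + 2 \cdot 14884\right)} = \frac{-1210 + 2576}{35311 + \left(70 + 29768\right)} = \frac{1366}{35311 + 29838} = \frac{1366}{65149}$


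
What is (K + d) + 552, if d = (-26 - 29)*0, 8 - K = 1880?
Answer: -1320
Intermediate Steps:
K = -1872 (K = 8 - 1*1880 = 8 - 1880 = -1872)
d = 0 (d = -55*0 = 0)
(K + d) + 552 = (-1872 + 0) + 552 = -1872 + 552 = -1320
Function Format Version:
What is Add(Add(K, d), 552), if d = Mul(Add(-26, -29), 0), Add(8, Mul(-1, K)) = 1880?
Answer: -1320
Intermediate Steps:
K = -1872 (K = Add(8, Mul(-1, 1880)) = Add(8, -1880) = -1872)
d = 0 (d = Mul(-55, 0) = 0)
Add(Add(K, d), 552) = Add(Add(-1872, 0), 552) = Add(-1872, 552) = -1320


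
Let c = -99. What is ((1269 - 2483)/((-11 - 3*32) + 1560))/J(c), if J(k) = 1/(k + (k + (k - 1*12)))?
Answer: 375126/1453 ≈ 258.17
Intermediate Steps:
J(k) = 1/(-12 + 3*k) (J(k) = 1/(k + (k + (k - 12))) = 1/(k + (k + (-12 + k))) = 1/(k + (-12 + 2*k)) = 1/(-12 + 3*k))
((1269 - 2483)/((-11 - 3*32) + 1560))/J(c) = ((1269 - 2483)/((-11 - 3*32) + 1560))/((1/(3*(-4 - 99)))) = (-1214/((-11 - 96) + 1560))/(((1/3)/(-103))) = (-1214/(-107 + 1560))/(((1/3)*(-1/103))) = (-1214/1453)/(-1/309) = -1214*1/1453*(-309) = -1214/1453*(-309) = 375126/1453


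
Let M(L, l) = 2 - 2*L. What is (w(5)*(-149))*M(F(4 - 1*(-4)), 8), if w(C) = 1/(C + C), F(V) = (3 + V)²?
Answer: 3576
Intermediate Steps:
w(C) = 1/(2*C)
(w(5)*(-149))*M(F(4 - 1*(-4)), 8) = (((½)/5)*(-149))*(2 - 2*(3 + (4 - 1*(-4)))²) = (((½)*(⅕))*(-149))*(2 - 2*(3 + (4 + 4))²) = ((⅒)*(-149))*(2 - 2*(3 + 8)²) = -149*(2 - 2*11²)/10 = -149*(2 - 2*121)/10 = -149*(2 - 242)/10 = -149/10*(-240) = 3576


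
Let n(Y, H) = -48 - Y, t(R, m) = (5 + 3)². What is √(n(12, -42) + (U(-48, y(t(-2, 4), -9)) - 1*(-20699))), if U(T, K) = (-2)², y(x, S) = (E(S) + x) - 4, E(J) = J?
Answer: √20643 ≈ 143.68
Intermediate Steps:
t(R, m) = 64 (t(R, m) = 8² = 64)
y(x, S) = -4 + S + x (y(x, S) = (S + x) - 4 = -4 + S + x)
U(T, K) = 4
√(n(12, -42) + (U(-48, y(t(-2, 4), -9)) - 1*(-20699))) = √((-48 - 1*12) + (4 - 1*(-20699))) = √((-48 - 12) + (4 + 20699)) = √(-60 + 20703) = √20643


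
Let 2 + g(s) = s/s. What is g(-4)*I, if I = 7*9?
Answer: -63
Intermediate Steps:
g(s) = -1 (g(s) = -2 + s/s = -2 + 1 = -1)
I = 63
g(-4)*I = -1*63 = -63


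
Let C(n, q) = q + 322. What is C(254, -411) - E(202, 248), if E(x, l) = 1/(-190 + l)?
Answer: -5163/58 ≈ -89.017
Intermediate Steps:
C(n, q) = 322 + q
C(254, -411) - E(202, 248) = (322 - 411) - 1/(-190 + 248) = -89 - 1/58 = -5163/58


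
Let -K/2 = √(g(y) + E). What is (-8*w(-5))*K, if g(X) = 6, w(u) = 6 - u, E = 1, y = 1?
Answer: 176*√7 ≈ 465.65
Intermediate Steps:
K = -2*√7 (K = -2*√(6 + 1) = -2*√7 ≈ -5.2915)
(-8*w(-5))*K = (-8*(6 - 1*(-5)))*(-2*√7) = (-8*(6 + 5))*(-2*√7) = (-8*11)*(-2*√7) = -(-176)*√7 = 176*√7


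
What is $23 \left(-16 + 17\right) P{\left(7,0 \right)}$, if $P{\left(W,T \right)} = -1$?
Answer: $-23$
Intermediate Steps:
$23 \left(-16 + 17\right) P{\left(7,0 \right)} = 23 \left(-16 + 17\right) \left(-1\right) = 23 \cdot 1 \left(-1\right) = 23 \left(-1\right) = -23$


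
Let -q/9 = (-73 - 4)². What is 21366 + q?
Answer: -31995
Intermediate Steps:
q = -53361 (q = -9*(-73 - 4)² = -9*(-77)² = -9*5929 = -53361)
21366 + q = 21366 - 53361 = -31995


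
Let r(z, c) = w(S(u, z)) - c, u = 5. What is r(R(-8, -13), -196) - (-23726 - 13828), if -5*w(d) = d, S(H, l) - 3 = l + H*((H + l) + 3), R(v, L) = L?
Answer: 37757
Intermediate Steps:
S(H, l) = 3 + l + H*(3 + H + l) (S(H, l) = 3 + (l + H*((H + l) + 3)) = 3 + (l + H*(3 + H + l)) = 3 + l + H*(3 + H + l))
w(d) = -d/5
r(z, c) = -43/5 - c - 6*z/5 (r(z, c) = -(3 + z + 5² + 3*5 + 5*z)/5 - c = -(3 + z + 25 + 15 + 5*z)/5 - c = -(43 + 6*z)/5 - c = (-43/5 - 6*z/5) - c = -43/5 - c - 6*z/5)
r(R(-8, -13), -196) - (-23726 - 13828) = (-43/5 - 1*(-196) - 6/5*(-13)) - (-23726 - 13828) = (-43/5 + 196 + 78/5) - 1*(-37554) = 203 + 37554 = 37757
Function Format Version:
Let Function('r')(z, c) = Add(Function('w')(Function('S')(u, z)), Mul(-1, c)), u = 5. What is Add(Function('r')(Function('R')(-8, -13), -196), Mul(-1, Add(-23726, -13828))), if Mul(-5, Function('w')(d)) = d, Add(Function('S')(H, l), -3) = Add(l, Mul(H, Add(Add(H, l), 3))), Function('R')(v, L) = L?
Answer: 37757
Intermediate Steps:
Function('S')(H, l) = Add(3, l, Mul(H, Add(3, H, l))) (Function('S')(H, l) = Add(3, Add(l, Mul(H, Add(Add(H, l), 3)))) = Add(3, Add(l, Mul(H, Add(3, H, l)))) = Add(3, l, Mul(H, Add(3, H, l))))
Function('w')(d) = Mul(Rational(-1, 5), d)
Function('r')(z, c) = Add(Rational(-43, 5), Mul(-1, c), Mul(Rational(-6, 5), z)) (Function('r')(z, c) = Add(Mul(Rational(-1, 5), Add(3, z, Pow(5, 2), Mul(3, 5), Mul(5, z))), Mul(-1, c)) = Add(Mul(Rational(-1, 5), Add(3, z, 25, 15, Mul(5, z))), Mul(-1, c)) = Add(Mul(Rational(-1, 5), Add(43, Mul(6, z))), Mul(-1, c)) = Add(Add(Rational(-43, 5), Mul(Rational(-6, 5), z)), Mul(-1, c)) = Add(Rational(-43, 5), Mul(-1, c), Mul(Rational(-6, 5), z)))
Add(Function('r')(Function('R')(-8, -13), -196), Mul(-1, Add(-23726, -13828))) = Add(Add(Rational(-43, 5), Mul(-1, -196), Mul(Rational(-6, 5), -13)), Mul(-1, Add(-23726, -13828))) = Add(Add(Rational(-43, 5), 196, Rational(78, 5)), Mul(-1, -37554)) = Add(203, 37554) = 37757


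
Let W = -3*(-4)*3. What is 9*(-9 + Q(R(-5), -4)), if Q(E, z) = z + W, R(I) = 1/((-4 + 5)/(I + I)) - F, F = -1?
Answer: 207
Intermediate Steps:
W = 36 (W = 12*3 = 36)
R(I) = 1 + 2*I (R(I) = 1/((-4 + 5)/(I + I)) - 1*(-1) = 1/(1/(2*I)) + 1 = 1*(2*I) + 1 = 2*I + 1 = 1 + 2*I)
Q(E, z) = 36 + z (Q(E, z) = z + 36 = 36 + z)
9*(-9 + Q(R(-5), -4)) = 9*(-9 + (36 - 4)) = 9*(-9 + 32) = 9*23 = 207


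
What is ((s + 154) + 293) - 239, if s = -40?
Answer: 168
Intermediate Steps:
((s + 154) + 293) - 239 = ((-40 + 154) + 293) - 239 = (114 + 293) - 239 = 407 - 239 = 168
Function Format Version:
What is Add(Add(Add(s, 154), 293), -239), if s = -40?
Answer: 168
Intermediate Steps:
Add(Add(Add(s, 154), 293), -239) = Add(Add(Add(-40, 154), 293), -239) = Add(Add(114, 293), -239) = Add(407, -239) = 168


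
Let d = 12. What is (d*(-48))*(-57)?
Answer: 32832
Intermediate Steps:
(d*(-48))*(-57) = (12*(-48))*(-57) = -576*(-57) = 32832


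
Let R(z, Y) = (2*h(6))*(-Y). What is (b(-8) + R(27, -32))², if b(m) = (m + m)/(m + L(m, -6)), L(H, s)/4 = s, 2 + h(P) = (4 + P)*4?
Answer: 23668225/4 ≈ 5.9171e+6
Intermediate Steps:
h(P) = 14 + 4*P (h(P) = -2 + (4 + P)*4 = -2 + (16 + 4*P) = 14 + 4*P)
L(H, s) = 4*s
R(z, Y) = -76*Y (R(z, Y) = (2*(14 + 4*6))*(-Y) = (2*(14 + 24))*(-Y) = (2*38)*(-Y) = 76*(-Y) = -76*Y)
b(m) = 2*m/(-24 + m) (b(m) = (m + m)/(m + 4*(-6)) = (2*m)/(m - 24) = (2*m)/(-24 + m) = 2*m/(-24 + m))
(b(-8) + R(27, -32))² = (2*(-8)/(-24 - 8) - 76*(-32))² = (2*(-8)/(-32) + 2432)² = (2*(-8)*(-1/32) + 2432)² = (½ + 2432)² = (4865/2)² = 23668225/4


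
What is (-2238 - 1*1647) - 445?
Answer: -4330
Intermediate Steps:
(-2238 - 1*1647) - 445 = (-2238 - 1647) - 445 = -3885 - 445 = -4330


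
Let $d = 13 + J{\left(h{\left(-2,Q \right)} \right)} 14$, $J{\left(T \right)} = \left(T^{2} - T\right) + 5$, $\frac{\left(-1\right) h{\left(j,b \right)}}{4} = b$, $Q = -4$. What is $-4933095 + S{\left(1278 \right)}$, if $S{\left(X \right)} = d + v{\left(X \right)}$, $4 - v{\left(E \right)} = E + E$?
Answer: $-4932204$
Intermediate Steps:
$h{\left(j,b \right)} = - 4 b$
$J{\left(T \right)} = 5 + T^{2} - T$
$v{\left(E \right)} = 4 - 2 E$ ($v{\left(E \right)} = 4 - \left(E + E\right) = 4 - 2 E$)
$d = 3443$ ($d = 13 + \left(5 + \left(\left(-4\right) \left(-4\right)\right)^{2} - \left(-4\right) \left(-4\right)\right) 14 = 13 + \left(5 + 16^{2} - 16\right) 14 = 13 + \left(5 + 256 - 16\right) 14 = 13 + 245 \cdot 14 = 13 + 3430 = 3443$)
$S{\left(X \right)} = 3447 - 2 X$ ($S{\left(X \right)} = 3443 - \left(-4 + 2 X\right) = 3447 - 2 X$)
$-4933095 + S{\left(1278 \right)} = -4933095 + \left(3447 - 2556\right) = -4933095 + 891 = -4932204$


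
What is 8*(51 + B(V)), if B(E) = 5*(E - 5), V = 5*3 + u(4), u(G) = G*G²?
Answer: 3368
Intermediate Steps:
u(G) = G³
V = 79 (V = 5*3 + 4³ = 15 + 64 = 79)
B(E) = -25 + 5*E (B(E) = 5*(-5 + E) = -25 + 5*E)
8*(51 + B(V)) = 8*(51 + (-25 + 5*79)) = 8*(51 + (-25 + 395)) = 8*(51 + 370) = 8*421 = 3368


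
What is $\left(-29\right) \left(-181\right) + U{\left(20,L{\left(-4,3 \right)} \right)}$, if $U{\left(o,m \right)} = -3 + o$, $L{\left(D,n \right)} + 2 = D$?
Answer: $5266$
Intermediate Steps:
$L{\left(D,n \right)} = -2 + D$
$\left(-29\right) \left(-181\right) + U{\left(20,L{\left(-4,3 \right)} \right)} = \left(-29\right) \left(-181\right) + \left(-3 + 20\right) = 5249 + 17 = 5266$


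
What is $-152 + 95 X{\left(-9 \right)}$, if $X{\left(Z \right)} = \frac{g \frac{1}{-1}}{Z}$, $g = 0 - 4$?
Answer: $- \frac{1748}{9} \approx -194.22$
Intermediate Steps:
$g = -4$ ($g = 0 - 4 = -4$)
$X{\left(Z \right)} = \frac{4}{Z}$ ($X{\left(Z \right)} = \frac{\left(-4\right) \frac{1}{-1}}{Z} = \frac{\left(-4\right) \left(-1\right)}{Z} = \frac{4}{Z}$)
$-152 + 95 X{\left(-9 \right)} = -152 + 95 \frac{4}{-9} = -152 + 95 \cdot 4 \left(- \frac{1}{9}\right) = -152 + 95 \left(- \frac{4}{9}\right) = -152 - \frac{380}{9} = - \frac{1748}{9}$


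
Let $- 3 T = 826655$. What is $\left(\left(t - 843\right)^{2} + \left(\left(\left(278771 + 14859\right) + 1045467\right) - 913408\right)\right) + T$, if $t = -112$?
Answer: $\frac{3186487}{3} \approx 1.0622 \cdot 10^{6}$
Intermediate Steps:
$T = - \frac{826655}{3}$ ($T = \left(- \frac{1}{3}\right) 826655 = - \frac{826655}{3} \approx -2.7555 \cdot 10^{5}$)
$\left(\left(t - 843\right)^{2} + \left(\left(\left(278771 + 14859\right) + 1045467\right) - 913408\right)\right) + T = \left(\left(-112 - 843\right)^{2} + \left(\left(\left(278771 + 14859\right) + 1045467\right) - 913408\right)\right) - \frac{826655}{3} = \left(\left(-955\right)^{2} + \left(\left(293630 + 1045467\right) - 913408\right)\right) - \frac{826655}{3} = \left(912025 + \left(1339097 - 913408\right)\right) - \frac{826655}{3} = \left(912025 + 425689\right) - \frac{826655}{3} = 1337714 - \frac{826655}{3} = \frac{3186487}{3}$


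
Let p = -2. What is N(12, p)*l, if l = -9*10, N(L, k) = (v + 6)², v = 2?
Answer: -5760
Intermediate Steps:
N(L, k) = 64 (N(L, k) = (2 + 6)² = 8² = 64)
l = -90
N(12, p)*l = 64*(-90) = -5760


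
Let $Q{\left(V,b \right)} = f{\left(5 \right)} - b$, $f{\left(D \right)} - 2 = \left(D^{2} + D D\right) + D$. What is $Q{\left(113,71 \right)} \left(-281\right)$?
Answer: $3934$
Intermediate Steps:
$f{\left(D \right)} = 2 + D + 2 D^{2}$ ($f{\left(D \right)} = 2 + \left(\left(D^{2} + D D\right) + D\right) = 2 + \left(\left(D^{2} + D^{2}\right) + D\right) = 2 + \left(2 D^{2} + D\right) = 2 + \left(D + 2 D^{2}\right) = 2 + D + 2 D^{2}$)
$Q{\left(V,b \right)} = 57 - b$ ($Q{\left(V,b \right)} = \left(2 + 5 + 2 \cdot 5^{2}\right) - b = \left(2 + 5 + 2 \cdot 25\right) - b = \left(2 + 5 + 50\right) - b = 57 - b$)
$Q{\left(113,71 \right)} \left(-281\right) = \left(57 - 71\right) \left(-281\right) = \left(-14\right) \left(-281\right) = 3934$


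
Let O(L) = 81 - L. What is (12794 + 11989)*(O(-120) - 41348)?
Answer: -1019746101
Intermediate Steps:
(12794 + 11989)*(O(-120) - 41348) = (12794 + 11989)*((81 - 1*(-120)) - 41348) = 24783*((81 + 120) - 41348) = 24783*(201 - 41348) = 24783*(-41147) = -1019746101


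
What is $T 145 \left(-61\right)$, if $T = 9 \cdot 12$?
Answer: $-955260$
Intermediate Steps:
$T = 108$
$T 145 \left(-61\right) = 108 \cdot 145 \left(-61\right) = 15660 \left(-61\right) = -955260$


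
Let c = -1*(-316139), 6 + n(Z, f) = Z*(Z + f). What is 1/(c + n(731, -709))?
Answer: 1/332215 ≈ 3.0101e-6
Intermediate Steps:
n(Z, f) = -6 + Z*(Z + f)
c = 316139
1/(c + n(731, -709)) = 1/(316139 + (-6 + 731**2 + 731*(-709))) = 1/(316139 + (-6 + 534361 - 518279)) = 1/(316139 + 16076) = 1/332215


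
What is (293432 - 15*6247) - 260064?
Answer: -60337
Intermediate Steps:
(293432 - 15*6247) - 260064 = (293432 - 93705) - 260064 = 199727 - 260064 = -60337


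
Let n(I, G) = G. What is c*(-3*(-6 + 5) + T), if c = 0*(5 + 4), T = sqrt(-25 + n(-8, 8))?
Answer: 0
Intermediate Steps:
T = I*sqrt(17) (T = sqrt(-25 + 8) = sqrt(-17) = I*sqrt(17) ≈ 4.1231*I)
c = 0 (c = 0*9 = 0)
c*(-3*(-6 + 5) + T) = 0*(-3*(-6 + 5) + I*sqrt(17)) = 0*(-3*(-1) + I*sqrt(17)) = 0*(3 + I*sqrt(17)) = 0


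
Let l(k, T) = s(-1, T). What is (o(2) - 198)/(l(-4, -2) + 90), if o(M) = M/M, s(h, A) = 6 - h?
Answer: -197/97 ≈ -2.0309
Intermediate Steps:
l(k, T) = 7 (l(k, T) = 6 - 1*(-1) = 6 + 1 = 7)
o(M) = 1
(o(2) - 198)/(l(-4, -2) + 90) = (1 - 198)/(7 + 90) = -197/97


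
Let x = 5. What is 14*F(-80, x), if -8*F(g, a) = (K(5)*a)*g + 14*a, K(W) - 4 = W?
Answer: 12355/2 ≈ 6177.5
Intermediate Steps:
K(W) = 4 + W
F(g, a) = -7*a/4 - 9*a*g/8 (F(g, a) = -(((4 + 5)*a)*g + 14*a)/8 = -((9*a)*g + 14*a)/8 = -(9*a*g + 14*a)/8 = -(14*a + 9*a*g)/8 = -7*a/4 - 9*a*g/8)
14*F(-80, x) = 14*(-⅛*5*(14 + 9*(-80))) = 14*(-⅛*5*(14 - 720)) = 14*(-⅛*5*(-706)) = 14*(1765/4) = 12355/2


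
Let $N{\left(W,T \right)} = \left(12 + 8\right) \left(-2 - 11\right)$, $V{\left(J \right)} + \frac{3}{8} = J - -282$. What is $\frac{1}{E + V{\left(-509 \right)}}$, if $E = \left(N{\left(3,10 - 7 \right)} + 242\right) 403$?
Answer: $- \frac{8}{59851} \approx -0.00013367$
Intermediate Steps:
$V{\left(J \right)} = \frac{2253}{8} + J$ ($V{\left(J \right)} = - \frac{3}{8} + \left(J - -282\right) = - \frac{3}{8} + \left(J + 282\right) = - \frac{3}{8} + \left(282 + J\right) = \frac{2253}{8} + J$)
$N{\left(W,T \right)} = -260$ ($N{\left(W,T \right)} = 20 \left(-13\right) = -260$)
$E = -7254$ ($E = \left(-260 + 242\right) 403 = \left(-18\right) 403 = -7254$)
$\frac{1}{E + V{\left(-509 \right)}} = \frac{1}{-7254 + \left(\frac{2253}{8} - 509\right)} = \frac{1}{-7254 - \frac{1819}{8}} = \frac{1}{- \frac{59851}{8}} = - \frac{8}{59851}$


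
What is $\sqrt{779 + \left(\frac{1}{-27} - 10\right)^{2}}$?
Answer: $\frac{2 \sqrt{160333}}{27} \approx 29.66$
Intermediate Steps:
$\sqrt{779 + \left(\frac{1}{-27} - 10\right)^{2}} = \sqrt{779 + \left(- \frac{1}{27} - 10\right)^{2}} = \sqrt{779 + \left(- \frac{271}{27}\right)^{2}} = \sqrt{779 + \frac{73441}{729}} = \sqrt{\frac{641332}{729}} = \frac{2 \sqrt{160333}}{27}$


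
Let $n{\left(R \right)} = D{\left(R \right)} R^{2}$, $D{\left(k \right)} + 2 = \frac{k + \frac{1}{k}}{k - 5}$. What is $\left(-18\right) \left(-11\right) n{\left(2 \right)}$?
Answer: $-2244$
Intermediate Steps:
$D{\left(k \right)} = -2 + \frac{k + \frac{1}{k}}{-5 + k}$ ($D{\left(k \right)} = -2 + \frac{k + \frac{1}{k}}{k - 5} = -2 + \frac{k + \frac{1}{k}}{-5 + k}$)
$n{\left(R \right)} = \frac{R \left(1 - R^{2} + 10 R\right)}{-5 + R}$ ($n{\left(R \right)} = \frac{1 - R^{2} + 10 R}{R \left(-5 + R\right)} R^{2} = \frac{R \left(1 - R^{2} + 10 R\right)}{-5 + R}$)
$\left(-18\right) \left(-11\right) n{\left(2 \right)} = \left(-18\right) \left(-11\right) \frac{2 \left(1 - 2^{2} + 10 \cdot 2\right)}{-5 + 2} = 198 \frac{2 \left(1 - 4 + 20\right)}{-3} = 198 \cdot 2 \left(- \frac{1}{3}\right) \left(1 - 4 + 20\right) = 198 \cdot 2 \left(- \frac{1}{3}\right) 17 = 198 \left(- \frac{34}{3}\right) = -2244$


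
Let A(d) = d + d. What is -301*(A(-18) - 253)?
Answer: 86989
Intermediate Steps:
A(d) = 2*d
-301*(A(-18) - 253) = -301*(2*(-18) - 253) = -301*(-36 - 253) = -301*(-289) = 86989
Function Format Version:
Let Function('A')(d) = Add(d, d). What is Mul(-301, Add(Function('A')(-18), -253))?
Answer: 86989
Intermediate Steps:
Function('A')(d) = Mul(2, d)
Mul(-301, Add(Function('A')(-18), -253)) = Mul(-301, Add(Mul(2, -18), -253)) = Mul(-301, Add(-36, -253)) = Mul(-301, -289) = 86989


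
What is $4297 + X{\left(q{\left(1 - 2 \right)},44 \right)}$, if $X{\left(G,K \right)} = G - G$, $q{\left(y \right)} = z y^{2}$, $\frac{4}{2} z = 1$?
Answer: $4297$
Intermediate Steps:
$z = \frac{1}{2}$ ($z = \frac{1}{2} \cdot 1 = \frac{1}{2} \approx 0.5$)
$q{\left(y \right)} = \frac{y^{2}}{2}$
$X{\left(G,K \right)} = 0$
$4297 + X{\left(q{\left(1 - 2 \right)},44 \right)} = 4297 + 0 = 4297$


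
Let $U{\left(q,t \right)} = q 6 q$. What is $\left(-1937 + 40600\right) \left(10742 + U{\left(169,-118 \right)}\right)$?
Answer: $7040841604$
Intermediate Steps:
$U{\left(q,t \right)} = 6 q^{2}$ ($U{\left(q,t \right)} = 6 q q = 6 q^{2}$)
$\left(-1937 + 40600\right) \left(10742 + U{\left(169,-118 \right)}\right) = \left(-1937 + 40600\right) \left(10742 + 6 \cdot 169^{2}\right) = 38663 \left(10742 + 6 \cdot 28561\right) = 38663 \left(10742 + 171366\right) = 38663 \cdot 182108 = 7040841604$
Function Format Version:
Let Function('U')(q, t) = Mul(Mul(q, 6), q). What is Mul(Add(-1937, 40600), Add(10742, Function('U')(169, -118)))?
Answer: 7040841604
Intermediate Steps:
Function('U')(q, t) = Mul(6, Pow(q, 2)) (Function('U')(q, t) = Mul(Mul(6, q), q) = Mul(6, Pow(q, 2)))
Mul(Add(-1937, 40600), Add(10742, Function('U')(169, -118))) = Mul(Add(-1937, 40600), Add(10742, Mul(6, Pow(169, 2)))) = Mul(38663, Add(10742, Mul(6, 28561))) = Mul(38663, Add(10742, 171366)) = Mul(38663, 182108) = 7040841604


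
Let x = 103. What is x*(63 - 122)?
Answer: -6077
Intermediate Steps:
x*(63 - 122) = 103*(63 - 122) = 103*(-59) = -6077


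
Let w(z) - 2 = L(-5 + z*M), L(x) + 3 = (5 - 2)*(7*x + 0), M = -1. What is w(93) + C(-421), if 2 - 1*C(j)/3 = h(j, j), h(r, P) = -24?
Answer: -1981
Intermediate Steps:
C(j) = 78 (C(j) = 6 - 3*(-24) = 6 + 72 = 78)
L(x) = -3 + 21*x (L(x) = -3 + (5 - 2)*(7*x + 0) = -3 + 3*(7*x) = -3 + 21*x)
w(z) = -106 - 21*z (w(z) = 2 + (-3 + 21*(-5 + z*(-1))) = 2 + (-3 + 21*(-5 - z)) = 2 + (-3 + (-105 - 21*z)) = 2 + (-108 - 21*z) = -106 - 21*z)
w(93) + C(-421) = (-106 - 21*93) + 78 = (-106 - 1953) + 78 = -2059 + 78 = -1981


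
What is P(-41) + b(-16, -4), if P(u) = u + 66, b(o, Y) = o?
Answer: 9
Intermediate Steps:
P(u) = 66 + u
P(-41) + b(-16, -4) = (66 - 41) - 16 = 25 - 16 = 9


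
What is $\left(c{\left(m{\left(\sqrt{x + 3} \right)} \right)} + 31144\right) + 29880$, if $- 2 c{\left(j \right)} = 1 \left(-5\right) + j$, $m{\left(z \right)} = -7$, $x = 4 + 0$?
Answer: $61030$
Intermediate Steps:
$x = 4$
$c{\left(j \right)} = \frac{5}{2} - \frac{j}{2}$ ($c{\left(j \right)} = - \frac{1 \left(-5\right) + j}{2} = - \frac{-5 + j}{2} = \frac{5}{2} - \frac{j}{2}$)
$\left(c{\left(m{\left(\sqrt{x + 3} \right)} \right)} + 31144\right) + 29880 = \left(\left(\frac{5}{2} - - \frac{7}{2}\right) + 31144\right) + 29880 = \left(\left(\frac{5}{2} + \frac{7}{2}\right) + 31144\right) + 29880 = \left(6 + 31144\right) + 29880 = 31150 + 29880 = 61030$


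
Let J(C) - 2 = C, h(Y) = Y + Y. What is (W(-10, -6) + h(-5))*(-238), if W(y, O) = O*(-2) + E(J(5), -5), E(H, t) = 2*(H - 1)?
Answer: -3332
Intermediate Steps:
h(Y) = 2*Y
J(C) = 2 + C
E(H, t) = -2 + 2*H (E(H, t) = 2*(-1 + H) = -2 + 2*H)
W(y, O) = 12 - 2*O (W(y, O) = O*(-2) + (-2 + 2*(2 + 5)) = -2*O + (-2 + 2*7) = -2*O + (-2 + 14) = -2*O + 12 = 12 - 2*O)
(W(-10, -6) + h(-5))*(-238) = ((12 - 2*(-6)) + 2*(-5))*(-238) = ((12 + 12) - 10)*(-238) = (24 - 10)*(-238) = 14*(-238) = -3332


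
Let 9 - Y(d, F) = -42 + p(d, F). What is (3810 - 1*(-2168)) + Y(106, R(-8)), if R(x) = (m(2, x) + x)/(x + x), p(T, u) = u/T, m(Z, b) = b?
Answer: 639073/106 ≈ 6029.0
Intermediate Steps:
R(x) = 1 (R(x) = (x + x)/(x + x) = (2*x)/((2*x)) = (2*x)*(1/(2*x)) = 1)
Y(d, F) = 51 - F/d (Y(d, F) = 9 - (-42 + F/d) = 9 + (42 - F/d) = 51 - F/d)
(3810 - 1*(-2168)) + Y(106, R(-8)) = (3810 - 1*(-2168)) + (51 - 1*1/106) = (3810 + 2168) + (51 - 1*1*1/106) = 5978 + (51 - 1/106) = 5978 + 5405/106 = 639073/106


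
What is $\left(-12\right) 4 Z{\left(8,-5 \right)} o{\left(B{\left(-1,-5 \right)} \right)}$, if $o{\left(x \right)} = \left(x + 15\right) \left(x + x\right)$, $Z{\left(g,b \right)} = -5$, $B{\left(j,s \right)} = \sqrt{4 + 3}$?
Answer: $3360 + 7200 \sqrt{7} \approx 22409.0$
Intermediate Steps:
$B{\left(j,s \right)} = \sqrt{7}$
$o{\left(x \right)} = 2 x \left(15 + x\right)$ ($o{\left(x \right)} = \left(15 + x\right) 2 x = 2 x \left(15 + x\right)$)
$\left(-12\right) 4 Z{\left(8,-5 \right)} o{\left(B{\left(-1,-5 \right)} \right)} = \left(-12\right) 4 \left(-5\right) 2 \sqrt{7} \left(15 + \sqrt{7}\right) = \left(-48\right) \left(-5\right) 2 \sqrt{7} \left(15 + \sqrt{7}\right) = 240 \cdot 2 \sqrt{7} \left(15 + \sqrt{7}\right) = 480 \sqrt{7} \left(15 + \sqrt{7}\right)$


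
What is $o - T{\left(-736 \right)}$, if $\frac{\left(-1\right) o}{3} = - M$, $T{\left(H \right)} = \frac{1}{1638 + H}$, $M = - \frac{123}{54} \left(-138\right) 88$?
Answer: $\frac{74851567}{902} \approx 82984.0$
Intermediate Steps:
$M = \frac{82984}{3}$ ($M = \left(-123\right) \frac{1}{54} \left(-138\right) 88 = \left(- \frac{41}{18}\right) \left(-138\right) 88 = \frac{943}{3} \cdot 88 = \frac{82984}{3} \approx 27661.0$)
$o = 82984$ ($o = - 3 \left(\left(-1\right) \frac{82984}{3}\right) = \left(-3\right) \left(- \frac{82984}{3}\right) = 82984$)
$o - T{\left(-736 \right)} = 82984 - \frac{1}{1638 - 736} = 82984 - \frac{1}{902} = \frac{74851567}{902}$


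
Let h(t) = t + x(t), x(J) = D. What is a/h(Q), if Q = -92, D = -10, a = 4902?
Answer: -817/17 ≈ -48.059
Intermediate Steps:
x(J) = -10
h(t) = -10 + t (h(t) = t - 10 = -10 + t)
a/h(Q) = 4902/(-10 - 92) = 4902/(-102) = 4902*(-1/102) = -817/17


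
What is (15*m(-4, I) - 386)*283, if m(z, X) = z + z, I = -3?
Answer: -143198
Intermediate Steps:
m(z, X) = 2*z
(15*m(-4, I) - 386)*283 = (15*(2*(-4)) - 386)*283 = (15*(-8) - 386)*283 = (-120 - 386)*283 = -506*283 = -143198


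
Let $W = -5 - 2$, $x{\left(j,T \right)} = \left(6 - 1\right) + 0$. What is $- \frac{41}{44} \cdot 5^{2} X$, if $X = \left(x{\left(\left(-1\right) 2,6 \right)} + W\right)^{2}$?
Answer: $- \frac{1025}{11} \approx -93.182$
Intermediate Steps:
$x{\left(j,T \right)} = 5$ ($x{\left(j,T \right)} = 5 + 0 = 5$)
$W = -7$
$X = 4$ ($X = \left(5 - 7\right)^{2} = \left(-2\right)^{2} = 4$)
$- \frac{41}{44} \cdot 5^{2} X = - \frac{41}{44} \cdot 5^{2} \cdot 4 = \left(-41\right) \frac{1}{44} \cdot 25 \cdot 4 = \left(- \frac{41}{44}\right) 25 \cdot 4 = \left(- \frac{1025}{44}\right) 4 = - \frac{1025}{11}$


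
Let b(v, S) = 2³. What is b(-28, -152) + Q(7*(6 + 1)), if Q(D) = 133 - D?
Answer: 92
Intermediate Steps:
b(v, S) = 8
b(-28, -152) + Q(7*(6 + 1)) = 8 + (133 - 7*(6 + 1)) = 8 + (133 - 7*7) = 8 + (133 - 1*49) = 8 + (133 - 49) = 8 + 84 = 92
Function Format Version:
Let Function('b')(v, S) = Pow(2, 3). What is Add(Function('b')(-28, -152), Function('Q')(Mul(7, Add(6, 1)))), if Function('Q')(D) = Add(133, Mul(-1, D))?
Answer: 92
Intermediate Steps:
Function('b')(v, S) = 8
Add(Function('b')(-28, -152), Function('Q')(Mul(7, Add(6, 1)))) = Add(8, Add(133, Mul(-1, Mul(7, Add(6, 1))))) = Add(8, Add(133, Mul(-1, Mul(7, 7)))) = Add(8, Add(133, Mul(-1, 49))) = Add(8, Add(133, -49)) = Add(8, 84) = 92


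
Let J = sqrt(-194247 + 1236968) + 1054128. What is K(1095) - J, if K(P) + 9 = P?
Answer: -1053042 - sqrt(1042721) ≈ -1.0541e+6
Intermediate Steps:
K(P) = -9 + P
J = 1054128 + sqrt(1042721) (J = sqrt(1042721) + 1054128 = 1054128 + sqrt(1042721) ≈ 1.0552e+6)
K(1095) - J = (-9 + 1095) - (1054128 + sqrt(1042721)) = 1086 + (-1054128 - sqrt(1042721)) = -1053042 - sqrt(1042721)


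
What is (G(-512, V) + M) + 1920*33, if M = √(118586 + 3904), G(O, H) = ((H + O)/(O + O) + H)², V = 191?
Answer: 104816544385/1048576 + 3*√13610 ≈ 1.0031e+5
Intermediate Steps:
G(O, H) = (H + (H + O)/(2*O))² (G(O, H) = ((H + O)/((2*O)) + H)² = ((H + O)*(1/(2*O)) + H)² = ((H + O)/(2*O) + H)² = (H + (H + O)/(2*O))²)
M = 3*√13610 (M = √122490 = 3*√13610 ≈ 349.99)
(G(-512, V) + M) + 1920*33 = ((¼)*(191 - 512 + 2*191*(-512))²/(-512)² + 3*√13610) + 1920*33 = ((¼)*(1/262144)*(191 - 512 - 195584)² + 3*√13610) + 63360 = ((¼)*(1/262144)*(-195905)² + 3*√13610) + 63360 = ((¼)*(1/262144)*38378769025 + 3*√13610) + 63360 = (38378769025/1048576 + 3*√13610) + 63360 = 104816544385/1048576 + 3*√13610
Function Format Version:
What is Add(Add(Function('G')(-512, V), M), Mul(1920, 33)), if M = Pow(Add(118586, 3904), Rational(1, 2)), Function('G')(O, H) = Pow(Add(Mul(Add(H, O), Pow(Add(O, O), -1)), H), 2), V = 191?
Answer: Add(Rational(104816544385, 1048576), Mul(3, Pow(13610, Rational(1, 2)))) ≈ 1.0031e+5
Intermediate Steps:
Function('G')(O, H) = Pow(Add(H, Mul(Rational(1, 2), Pow(O, -1), Add(H, O))), 2) (Function('G')(O, H) = Pow(Add(Mul(Add(H, O), Pow(Mul(2, O), -1)), H), 2) = Pow(Add(Mul(Add(H, O), Mul(Rational(1, 2), Pow(O, -1))), H), 2) = Pow(Add(Mul(Rational(1, 2), Pow(O, -1), Add(H, O)), H), 2) = Pow(Add(H, Mul(Rational(1, 2), Pow(O, -1), Add(H, O))), 2))
M = Mul(3, Pow(13610, Rational(1, 2))) (M = Pow(122490, Rational(1, 2)) = Mul(3, Pow(13610, Rational(1, 2))) ≈ 349.99)
Add(Add(Function('G')(-512, V), M), Mul(1920, 33)) = Add(Add(Mul(Rational(1, 4), Pow(-512, -2), Pow(Add(191, -512, Mul(2, 191, -512)), 2)), Mul(3, Pow(13610, Rational(1, 2)))), Mul(1920, 33)) = Add(Add(Mul(Rational(1, 4), Rational(1, 262144), Pow(Add(191, -512, -195584), 2)), Mul(3, Pow(13610, Rational(1, 2)))), 63360) = Add(Add(Mul(Rational(1, 4), Rational(1, 262144), Pow(-195905, 2)), Mul(3, Pow(13610, Rational(1, 2)))), 63360) = Add(Add(Mul(Rational(1, 4), Rational(1, 262144), 38378769025), Mul(3, Pow(13610, Rational(1, 2)))), 63360) = Add(Add(Rational(38378769025, 1048576), Mul(3, Pow(13610, Rational(1, 2)))), 63360) = Add(Rational(104816544385, 1048576), Mul(3, Pow(13610, Rational(1, 2))))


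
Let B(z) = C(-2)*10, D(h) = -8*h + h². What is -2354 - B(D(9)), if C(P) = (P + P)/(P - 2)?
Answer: -2364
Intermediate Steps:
D(h) = h² - 8*h
C(P) = 2*P/(-2 + P) (C(P) = (2*P)/(-2 + P) = 2*P/(-2 + P))
B(z) = 10 (B(z) = (2*(-2)/(-2 - 2))*10 = (2*(-2)/(-4))*10 = (2*(-2)*(-¼))*10 = 1*10 = 10)
-2354 - B(D(9)) = -2354 - 1*10 = -2354 - 10 = -2364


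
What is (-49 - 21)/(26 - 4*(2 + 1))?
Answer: -5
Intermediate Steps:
(-49 - 21)/(26 - 4*(2 + 1)) = -70/(26 - 4*3) = -70/(26 - 12) = -70/14 = (1/14)*(-70) = -5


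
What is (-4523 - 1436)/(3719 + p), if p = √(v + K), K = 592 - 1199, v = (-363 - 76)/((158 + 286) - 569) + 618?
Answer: -2770190125/1728868311 + 29795*√9070/1728868311 ≈ -1.6007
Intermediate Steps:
v = 77689/125 (v = -439/(444 - 569) + 618 = -439/(-125) + 618 = -439*(-1/125) + 618 = 439/125 + 618 = 77689/125 ≈ 621.51)
K = -607
p = √9070/25 (p = √(77689/125 - 607) = √(1814/125) = √9070/25 ≈ 3.8095)
(-4523 - 1436)/(3719 + p) = (-4523 - 1436)/(3719 + √9070/25) = -5959/(3719 + √9070/25)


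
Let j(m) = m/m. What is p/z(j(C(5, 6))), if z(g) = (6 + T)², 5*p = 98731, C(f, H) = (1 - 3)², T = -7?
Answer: 98731/5 ≈ 19746.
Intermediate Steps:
C(f, H) = 4 (C(f, H) = (-2)² = 4)
p = 98731/5 (p = (⅕)*98731 = 98731/5 ≈ 19746.)
j(m) = 1
z(g) = 1 (z(g) = (6 - 7)² = (-1)² = 1)
p/z(j(C(5, 6))) = (98731/5)/1 = (98731/5)*1 = 98731/5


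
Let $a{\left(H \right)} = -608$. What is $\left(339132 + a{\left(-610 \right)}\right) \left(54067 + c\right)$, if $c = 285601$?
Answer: $114985770032$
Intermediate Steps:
$\left(339132 + a{\left(-610 \right)}\right) \left(54067 + c\right) = \left(339132 - 608\right) \left(54067 + 285601\right) = 338524 \cdot 339668 = 114985770032$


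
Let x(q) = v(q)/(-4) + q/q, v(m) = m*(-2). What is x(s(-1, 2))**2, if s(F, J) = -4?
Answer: 1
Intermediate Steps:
v(m) = -2*m
x(q) = 1 + q/2 (x(q) = -2*q/(-4) + q/q = -2*q*(-1/4) + 1 = q/2 + 1 = 1 + q/2)
x(s(-1, 2))**2 = (1 + (1/2)*(-4))**2 = (1 - 2)**2 = (-1)**2 = 1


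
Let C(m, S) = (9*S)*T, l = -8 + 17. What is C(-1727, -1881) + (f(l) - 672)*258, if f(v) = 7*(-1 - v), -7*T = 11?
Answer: -1153833/7 ≈ -1.6483e+5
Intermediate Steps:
T = -11/7 (T = -⅐*11 = -11/7 ≈ -1.5714)
l = 9
C(m, S) = -99*S/7 (C(m, S) = (9*S)*(-11/7) = -99*S/7)
f(v) = -7 - 7*v
C(-1727, -1881) + (f(l) - 672)*258 = -99/7*(-1881) + ((-7 - 7*9) - 672)*258 = 186219/7 + ((-7 - 63) - 672)*258 = 186219/7 + (-70 - 672)*258 = 186219/7 - 742*258 = 186219/7 - 191436 = -1153833/7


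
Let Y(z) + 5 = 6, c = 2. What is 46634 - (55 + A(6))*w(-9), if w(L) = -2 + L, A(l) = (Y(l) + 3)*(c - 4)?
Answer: 47151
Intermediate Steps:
Y(z) = 1 (Y(z) = -5 + 6 = 1)
A(l) = -8 (A(l) = (1 + 3)*(2 - 4) = 4*(-2) = -8)
46634 - (55 + A(6))*w(-9) = 46634 - (55 - 8)*(-2 - 9) = 46634 - 47*(-11) = 46634 - 1*(-517) = 46634 + 517 = 47151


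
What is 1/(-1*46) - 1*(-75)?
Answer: 3449/46 ≈ 74.978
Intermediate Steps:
1/(-1*46) - 1*(-75) = 1/(-46) + 75 = -1/46 + 75 = 3449/46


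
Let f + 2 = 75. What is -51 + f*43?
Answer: 3088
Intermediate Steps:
f = 73 (f = -2 + 75 = 73)
-51 + f*43 = -51 + 73*43 = -51 + 3139 = 3088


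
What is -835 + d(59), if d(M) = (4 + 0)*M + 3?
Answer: -596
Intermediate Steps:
d(M) = 3 + 4*M (d(M) = 4*M + 3 = 3 + 4*M)
-835 + d(59) = -835 + (3 + 4*59) = -835 + (3 + 236) = -835 + 239 = -596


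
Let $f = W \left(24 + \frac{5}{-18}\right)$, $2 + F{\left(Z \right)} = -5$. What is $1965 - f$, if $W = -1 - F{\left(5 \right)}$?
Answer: $\frac{5468}{3} \approx 1822.7$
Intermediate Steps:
$F{\left(Z \right)} = -7$ ($F{\left(Z \right)} = -2 - 5 = -7$)
$W = 6$ ($W = -1 - -7 = -1 + 7 = 6$)
$f = \frac{427}{3}$ ($f = 6 \left(24 + \frac{5}{-18}\right) = 6 \left(24 + 5 \left(- \frac{1}{18}\right)\right) = 6 \left(24 - \frac{5}{18}\right) = 6 \cdot \frac{427}{18} = \frac{427}{3} \approx 142.33$)
$1965 - f = 1965 - \frac{427}{3} = \frac{5468}{3}$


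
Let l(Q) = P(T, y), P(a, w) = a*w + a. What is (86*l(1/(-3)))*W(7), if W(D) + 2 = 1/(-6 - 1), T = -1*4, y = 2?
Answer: 15480/7 ≈ 2211.4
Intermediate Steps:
T = -4
P(a, w) = a + a*w
W(D) = -15/7 (W(D) = -2 + 1/(-6 - 1) = -2 + 1/(-7) = -2 - ⅐ = -15/7)
l(Q) = -12 (l(Q) = -4*(1 + 2) = -4*3 = -12)
(86*l(1/(-3)))*W(7) = (86*(-12))*(-15/7) = -1032*(-15/7) = 15480/7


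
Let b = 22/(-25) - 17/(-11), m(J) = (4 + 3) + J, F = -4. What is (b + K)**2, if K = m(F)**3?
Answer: 57881664/75625 ≈ 765.38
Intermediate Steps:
m(J) = 7 + J
b = 183/275 (b = 22*(-1/25) - 17*(-1/11) = -22/25 + 17/11 = 183/275 ≈ 0.66545)
K = 27 (K = (7 - 4)**3 = 3**3 = 27)
(b + K)**2 = (183/275 + 27)**2 = (7608/275)**2 = 57881664/75625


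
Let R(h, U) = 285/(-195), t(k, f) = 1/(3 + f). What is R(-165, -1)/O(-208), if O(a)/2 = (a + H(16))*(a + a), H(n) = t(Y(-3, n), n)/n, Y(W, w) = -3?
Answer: -361/42744156 ≈ -8.4456e-6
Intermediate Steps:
H(n) = 1/(n*(3 + n)) (H(n) = 1/((3 + n)*n) = 1/(n*(3 + n)))
O(a) = 4*a*(1/304 + a) (O(a) = 2*((a + 1/(16*(3 + 16)))*(a + a)) = 2*((a + (1/16)/19)*(2*a)) = 2*((a + (1/16)*(1/19))*(2*a)) = 2*((a + 1/304)*(2*a)) = 2*((1/304 + a)*(2*a)) = 2*(2*a*(1/304 + a)) = 4*a*(1/304 + a))
R(h, U) = -19/13 (R(h, U) = 285*(-1/195) = -19/13)
R(-165, -1)/O(-208) = -19*(-19/(52*(1 + 304*(-208))))/13 = -19*(-19/(52*(1 - 63232)))/13 = -19/(13*((1/76)*(-208)*(-63231))) = -19/(13*3288012/19) = -19/13*19/3288012 = -361/42744156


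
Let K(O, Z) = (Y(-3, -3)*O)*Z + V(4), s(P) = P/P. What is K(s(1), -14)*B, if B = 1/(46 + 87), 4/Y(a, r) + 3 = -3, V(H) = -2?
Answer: 22/399 ≈ 0.055138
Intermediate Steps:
Y(a, r) = -⅔ (Y(a, r) = 4/(-3 - 3) = 4/(-6) = 4*(-⅙) = -⅔)
s(P) = 1
B = 1/133 ≈ 0.0075188
K(O, Z) = -2 - 2*O*Z/3 (K(O, Z) = (-2*O/3)*Z - 2 = -2*O*Z/3 - 2 = -2 - 2*O*Z/3)
K(s(1), -14)*B = (-2 - ⅔*1*(-14))*(1/133) = (-2 + 28/3)*(1/133) = (22/3)*(1/133) = 22/399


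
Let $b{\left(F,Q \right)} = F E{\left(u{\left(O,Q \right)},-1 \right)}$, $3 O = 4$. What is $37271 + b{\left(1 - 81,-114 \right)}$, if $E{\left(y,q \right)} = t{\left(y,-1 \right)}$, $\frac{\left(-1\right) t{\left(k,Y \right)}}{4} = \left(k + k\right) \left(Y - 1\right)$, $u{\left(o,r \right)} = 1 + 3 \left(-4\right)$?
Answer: $51351$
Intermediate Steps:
$O = \frac{4}{3}$ ($O = \frac{1}{3} \cdot 4 = \frac{4}{3} \approx 1.3333$)
$u{\left(o,r \right)} = -11$ ($u{\left(o,r \right)} = 1 - 12 = -11$)
$t{\left(k,Y \right)} = - 8 k \left(-1 + Y\right)$ ($t{\left(k,Y \right)} = - 4 \left(k + k\right) \left(Y - 1\right) = - 4 \cdot 2 k \left(-1 + Y\right) = - 8 k \left(-1 + Y\right)$)
$E{\left(y,q \right)} = 16 y$ ($E{\left(y,q \right)} = 8 y \left(1 - -1\right) = 8 y \left(1 + 1\right) = 8 y 2 = 16 y$)
$b{\left(F,Q \right)} = - 176 F$ ($b{\left(F,Q \right)} = F 16 \left(-11\right) = F \left(-176\right) = - 176 F$)
$37271 + b{\left(1 - 81,-114 \right)} = 37271 - 176 \left(1 - 81\right) = 37271 - -14080 = 37271 + 14080 = 51351$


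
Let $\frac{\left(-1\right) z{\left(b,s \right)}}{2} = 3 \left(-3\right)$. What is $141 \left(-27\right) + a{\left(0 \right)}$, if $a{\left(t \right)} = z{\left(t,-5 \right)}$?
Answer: $-3789$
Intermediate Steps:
$z{\left(b,s \right)} = 18$ ($z{\left(b,s \right)} = - 2 \cdot 3 \left(-3\right) = \left(-2\right) \left(-9\right) = 18$)
$a{\left(t \right)} = 18$
$141 \left(-27\right) + a{\left(0 \right)} = 141 \left(-27\right) + 18 = -3807 + 18 = -3789$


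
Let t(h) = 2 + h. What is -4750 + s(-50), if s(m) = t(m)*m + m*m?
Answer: 150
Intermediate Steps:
s(m) = m² + m*(2 + m) (s(m) = (2 + m)*m + m*m = m*(2 + m) + m² = m² + m*(2 + m))
-4750 + s(-50) = -4750 + 2*(-50)*(1 - 50) = -4750 + 2*(-50)*(-49) = -4750 + 4900 = 150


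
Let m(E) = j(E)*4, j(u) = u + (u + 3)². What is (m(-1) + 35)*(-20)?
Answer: -940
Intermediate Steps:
j(u) = u + (3 + u)²
m(E) = 4*E + 4*(3 + E)² (m(E) = (E + (3 + E)²)*4 = 4*E + 4*(3 + E)²)
(m(-1) + 35)*(-20) = ((4*(-1) + 4*(3 - 1)²) + 35)*(-20) = ((-4 + 4*2²) + 35)*(-20) = ((-4 + 4*4) + 35)*(-20) = ((-4 + 16) + 35)*(-20) = (12 + 35)*(-20) = 47*(-20) = -940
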